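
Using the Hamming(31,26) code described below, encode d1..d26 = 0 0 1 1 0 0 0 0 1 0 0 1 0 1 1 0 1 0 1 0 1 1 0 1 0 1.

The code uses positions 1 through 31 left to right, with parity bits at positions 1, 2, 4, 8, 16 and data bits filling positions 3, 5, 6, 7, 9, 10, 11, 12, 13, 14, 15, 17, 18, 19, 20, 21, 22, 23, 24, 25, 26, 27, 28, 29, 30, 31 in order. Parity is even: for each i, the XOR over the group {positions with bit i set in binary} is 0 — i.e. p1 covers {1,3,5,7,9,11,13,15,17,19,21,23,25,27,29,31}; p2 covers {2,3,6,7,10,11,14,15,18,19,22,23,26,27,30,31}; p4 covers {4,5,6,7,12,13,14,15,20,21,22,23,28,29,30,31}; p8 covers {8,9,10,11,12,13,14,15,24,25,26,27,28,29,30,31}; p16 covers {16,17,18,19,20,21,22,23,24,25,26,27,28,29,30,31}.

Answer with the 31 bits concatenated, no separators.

1101011000001001101101010110101

Place data at non-parity positions: p1 p2 0 p4 0 1 1 p8 0 0 0 0 1 0 0 p16 1 0 1 1 0 1 0 1 0 1 1 0 1 0 1
p1 (pos 1,3,5,7,9,11,13,15,17,19,21,23,25,27,29,31): XOR of data positions = 0⊕0⊕1⊕0⊕0⊕1⊕0⊕1⊕1⊕0⊕0⊕0⊕1⊕1⊕1 = 1
p2 (pos 2,3,6,7,10,11,14,15,18,19,22,23,26,27,30,31): XOR of data positions = 0⊕1⊕1⊕0⊕0⊕0⊕0⊕0⊕1⊕1⊕0⊕1⊕1⊕0⊕1 = 1
p4 (pos 4,5,6,7,12,13,14,15,20,21,22,23,28,29,30,31): XOR of data positions = 0⊕1⊕1⊕0⊕1⊕0⊕0⊕1⊕0⊕1⊕0⊕0⊕1⊕0⊕1 = 1
p8 (pos 8,9,10,11,12,13,14,15,24,25,26,27,28,29,30,31): XOR of data positions = 0⊕0⊕0⊕0⊕1⊕0⊕0⊕1⊕0⊕1⊕1⊕0⊕1⊕0⊕1 = 0
p16 (pos 16,17,18,19,20,21,22,23,24,25,26,27,28,29,30,31): XOR of data positions = 1⊕0⊕1⊕1⊕0⊕1⊕0⊕1⊕0⊕1⊕1⊕0⊕1⊕0⊕1 = 1
Codeword: 1101011000001001101101010110101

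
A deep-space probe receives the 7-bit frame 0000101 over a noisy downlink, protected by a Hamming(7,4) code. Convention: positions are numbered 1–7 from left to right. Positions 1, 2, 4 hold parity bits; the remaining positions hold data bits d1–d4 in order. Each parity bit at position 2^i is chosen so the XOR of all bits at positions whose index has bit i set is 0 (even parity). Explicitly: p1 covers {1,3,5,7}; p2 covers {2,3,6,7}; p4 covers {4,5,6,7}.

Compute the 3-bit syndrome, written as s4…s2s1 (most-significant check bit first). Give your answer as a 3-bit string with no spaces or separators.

010

s1 (pos 1,3,5,7): 0⊕0⊕1⊕1 = 0
s2 (pos 2,3,6,7): 0⊕0⊕0⊕1 = 1
s4 (pos 4,5,6,7): 0⊕1⊕0⊕1 = 0
Syndrome s4…s1 = 010 → error at position 2.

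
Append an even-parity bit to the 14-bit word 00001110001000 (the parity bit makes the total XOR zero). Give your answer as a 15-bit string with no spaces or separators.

000011100010000

XOR of the 14 data bits: 0⊕0⊕0⊕0⊕1⊕1⊕1⊕0⊕0⊕0⊕1⊕0⊕0⊕0 = 0
Parity bit = 0 (so all 15 bits XOR to 0).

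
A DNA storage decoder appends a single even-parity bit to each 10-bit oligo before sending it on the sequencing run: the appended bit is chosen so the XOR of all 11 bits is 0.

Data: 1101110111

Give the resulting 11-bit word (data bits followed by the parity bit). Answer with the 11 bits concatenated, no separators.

11011101110

XOR of the 10 data bits: 1⊕1⊕0⊕1⊕1⊕1⊕0⊕1⊕1⊕1 = 0
Parity bit = 0 (so all 11 bits XOR to 0).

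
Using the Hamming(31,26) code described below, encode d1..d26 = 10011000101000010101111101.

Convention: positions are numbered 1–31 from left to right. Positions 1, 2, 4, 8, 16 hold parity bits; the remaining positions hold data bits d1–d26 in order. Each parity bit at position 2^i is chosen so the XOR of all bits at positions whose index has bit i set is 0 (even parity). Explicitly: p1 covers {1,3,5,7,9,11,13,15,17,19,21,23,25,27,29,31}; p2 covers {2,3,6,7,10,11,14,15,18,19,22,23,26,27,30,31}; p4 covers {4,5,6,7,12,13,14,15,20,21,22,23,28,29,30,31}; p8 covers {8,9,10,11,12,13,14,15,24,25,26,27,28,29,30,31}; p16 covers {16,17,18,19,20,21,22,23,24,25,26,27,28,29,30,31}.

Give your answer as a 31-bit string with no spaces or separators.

1110001110001010000010101111101

Place data at non-parity positions: p1 p2 1 p4 0 0 1 p8 1 0 0 0 1 0 1 p16 0 0 0 0 1 0 1 0 1 1 1 1 1 0 1
p1 (pos 1,3,5,7,9,11,13,15,17,19,21,23,25,27,29,31): XOR of data positions = 1⊕0⊕1⊕1⊕0⊕1⊕1⊕0⊕0⊕1⊕1⊕1⊕1⊕1⊕1 = 1
p2 (pos 2,3,6,7,10,11,14,15,18,19,22,23,26,27,30,31): XOR of data positions = 1⊕0⊕1⊕0⊕0⊕0⊕1⊕0⊕0⊕0⊕1⊕1⊕1⊕0⊕1 = 1
p4 (pos 4,5,6,7,12,13,14,15,20,21,22,23,28,29,30,31): XOR of data positions = 0⊕0⊕1⊕0⊕1⊕0⊕1⊕0⊕1⊕0⊕1⊕1⊕1⊕0⊕1 = 0
p8 (pos 8,9,10,11,12,13,14,15,24,25,26,27,28,29,30,31): XOR of data positions = 1⊕0⊕0⊕0⊕1⊕0⊕1⊕0⊕1⊕1⊕1⊕1⊕1⊕0⊕1 = 1
p16 (pos 16,17,18,19,20,21,22,23,24,25,26,27,28,29,30,31): XOR of data positions = 0⊕0⊕0⊕0⊕1⊕0⊕1⊕0⊕1⊕1⊕1⊕1⊕1⊕0⊕1 = 0
Codeword: 1110001110001010000010101111101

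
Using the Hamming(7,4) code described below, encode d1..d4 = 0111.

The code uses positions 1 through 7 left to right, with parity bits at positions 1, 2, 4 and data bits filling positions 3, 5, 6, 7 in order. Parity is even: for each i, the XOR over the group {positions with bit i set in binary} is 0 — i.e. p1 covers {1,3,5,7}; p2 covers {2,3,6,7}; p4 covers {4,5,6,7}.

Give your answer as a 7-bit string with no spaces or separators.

Place data at non-parity positions: p1 p2 0 p4 1 1 1
p1 (pos 1,3,5,7): XOR of data positions = 0⊕1⊕1 = 0
p2 (pos 2,3,6,7): XOR of data positions = 0⊕1⊕1 = 0
p4 (pos 4,5,6,7): XOR of data positions = 1⊕1⊕1 = 1
Codeword: 0001111

0001111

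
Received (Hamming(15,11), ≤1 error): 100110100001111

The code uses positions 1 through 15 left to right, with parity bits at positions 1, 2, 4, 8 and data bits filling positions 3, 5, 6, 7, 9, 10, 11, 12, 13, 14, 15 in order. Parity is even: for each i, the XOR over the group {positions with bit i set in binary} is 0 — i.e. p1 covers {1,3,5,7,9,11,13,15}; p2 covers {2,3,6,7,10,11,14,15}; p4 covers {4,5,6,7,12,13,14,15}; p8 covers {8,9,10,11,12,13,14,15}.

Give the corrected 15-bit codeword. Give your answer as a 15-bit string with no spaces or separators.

s1 (pos 1,3,5,7,9,11,13,15): 1⊕0⊕1⊕1⊕0⊕0⊕1⊕1 = 1
s2 (pos 2,3,6,7,10,11,14,15): 0⊕0⊕0⊕1⊕0⊕0⊕1⊕1 = 1
s4 (pos 4,5,6,7,12,13,14,15): 1⊕1⊕0⊕1⊕1⊕1⊕1⊕1 = 1
s8 (pos 8,9,10,11,12,13,14,15): 0⊕0⊕0⊕0⊕1⊕1⊕1⊕1 = 0
Syndrome s8…s1 = 0111 → error at position 7.
Flip position 7: 100110100001111 → 100110000001111

100110000001111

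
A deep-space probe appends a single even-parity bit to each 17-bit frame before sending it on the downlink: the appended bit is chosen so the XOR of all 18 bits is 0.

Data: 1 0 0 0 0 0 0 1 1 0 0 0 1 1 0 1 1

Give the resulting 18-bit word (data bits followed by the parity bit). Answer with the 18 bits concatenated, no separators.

100000011000110111

XOR of the 17 data bits: 1⊕0⊕0⊕0⊕0⊕0⊕0⊕1⊕1⊕0⊕0⊕0⊕1⊕1⊕0⊕1⊕1 = 1
Parity bit = 1 (so all 18 bits XOR to 0).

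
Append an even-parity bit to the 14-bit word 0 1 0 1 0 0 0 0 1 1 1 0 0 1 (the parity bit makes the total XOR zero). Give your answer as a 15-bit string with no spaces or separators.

XOR of the 14 data bits: 0⊕1⊕0⊕1⊕0⊕0⊕0⊕0⊕1⊕1⊕1⊕0⊕0⊕1 = 0
Parity bit = 0 (so all 15 bits XOR to 0).

010100001110010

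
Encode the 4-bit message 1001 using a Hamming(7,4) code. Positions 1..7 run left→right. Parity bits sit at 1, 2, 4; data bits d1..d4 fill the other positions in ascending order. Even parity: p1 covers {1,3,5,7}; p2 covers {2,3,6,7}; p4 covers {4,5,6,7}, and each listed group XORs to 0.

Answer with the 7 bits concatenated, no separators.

0011001

Place data at non-parity positions: p1 p2 1 p4 0 0 1
p1 (pos 1,3,5,7): XOR of data positions = 1⊕0⊕1 = 0
p2 (pos 2,3,6,7): XOR of data positions = 1⊕0⊕1 = 0
p4 (pos 4,5,6,7): XOR of data positions = 0⊕0⊕1 = 1
Codeword: 0011001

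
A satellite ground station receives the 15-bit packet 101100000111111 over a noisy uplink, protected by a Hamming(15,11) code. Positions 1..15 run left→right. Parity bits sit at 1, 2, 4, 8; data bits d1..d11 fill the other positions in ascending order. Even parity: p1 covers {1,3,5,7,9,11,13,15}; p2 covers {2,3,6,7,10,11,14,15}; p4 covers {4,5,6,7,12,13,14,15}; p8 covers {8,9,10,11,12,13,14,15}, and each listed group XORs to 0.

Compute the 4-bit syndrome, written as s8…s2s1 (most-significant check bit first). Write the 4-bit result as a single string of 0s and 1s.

s1 (pos 1,3,5,7,9,11,13,15): 1⊕1⊕0⊕0⊕0⊕1⊕1⊕1 = 1
s2 (pos 2,3,6,7,10,11,14,15): 0⊕1⊕0⊕0⊕1⊕1⊕1⊕1 = 1
s4 (pos 4,5,6,7,12,13,14,15): 1⊕0⊕0⊕0⊕1⊕1⊕1⊕1 = 1
s8 (pos 8,9,10,11,12,13,14,15): 0⊕0⊕1⊕1⊕1⊕1⊕1⊕1 = 0
Syndrome s8…s1 = 0111 → error at position 7.

0111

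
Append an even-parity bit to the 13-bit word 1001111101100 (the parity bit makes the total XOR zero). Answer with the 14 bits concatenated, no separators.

XOR of the 13 data bits: 1⊕0⊕0⊕1⊕1⊕1⊕1⊕1⊕0⊕1⊕1⊕0⊕0 = 0
Parity bit = 0 (so all 14 bits XOR to 0).

10011111011000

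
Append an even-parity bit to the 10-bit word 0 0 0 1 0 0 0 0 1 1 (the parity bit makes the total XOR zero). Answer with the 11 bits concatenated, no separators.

XOR of the 10 data bits: 0⊕0⊕0⊕1⊕0⊕0⊕0⊕0⊕1⊕1 = 1
Parity bit = 1 (so all 11 bits XOR to 0).

00010000111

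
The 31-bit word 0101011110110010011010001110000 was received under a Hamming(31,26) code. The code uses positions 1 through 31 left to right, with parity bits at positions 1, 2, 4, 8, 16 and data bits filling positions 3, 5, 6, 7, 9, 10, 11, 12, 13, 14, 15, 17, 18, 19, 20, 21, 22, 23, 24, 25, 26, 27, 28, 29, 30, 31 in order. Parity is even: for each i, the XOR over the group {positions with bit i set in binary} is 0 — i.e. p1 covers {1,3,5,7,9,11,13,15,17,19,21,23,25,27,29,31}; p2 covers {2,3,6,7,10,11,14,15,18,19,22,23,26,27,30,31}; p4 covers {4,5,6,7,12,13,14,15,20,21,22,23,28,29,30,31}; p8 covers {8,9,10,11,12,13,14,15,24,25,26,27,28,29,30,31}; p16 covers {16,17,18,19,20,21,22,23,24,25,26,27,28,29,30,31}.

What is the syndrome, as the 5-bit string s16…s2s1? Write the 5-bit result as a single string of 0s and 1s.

s1 (pos 1,3,5,7,9,11,13,15,17,19,21,23,25,27,29,31): 0⊕0⊕0⊕1⊕1⊕1⊕0⊕1⊕0⊕1⊕1⊕0⊕1⊕1⊕0⊕0 = 0
s2 (pos 2,3,6,7,10,11,14,15,18,19,22,23,26,27,30,31): 1⊕0⊕1⊕1⊕0⊕1⊕0⊕1⊕1⊕1⊕0⊕0⊕1⊕1⊕0⊕0 = 1
s4 (pos 4,5,6,7,12,13,14,15,20,21,22,23,28,29,30,31): 1⊕0⊕1⊕1⊕1⊕0⊕0⊕1⊕0⊕1⊕0⊕0⊕0⊕0⊕0⊕0 = 0
s8 (pos 8,9,10,11,12,13,14,15,24,25,26,27,28,29,30,31): 1⊕1⊕0⊕1⊕1⊕0⊕0⊕1⊕0⊕1⊕1⊕1⊕0⊕0⊕0⊕0 = 0
s16 (pos 16,17,18,19,20,21,22,23,24,25,26,27,28,29,30,31): 0⊕0⊕1⊕1⊕0⊕1⊕0⊕0⊕0⊕1⊕1⊕1⊕0⊕0⊕0⊕0 = 0
Syndrome s16…s1 = 00010 → error at position 2.

00010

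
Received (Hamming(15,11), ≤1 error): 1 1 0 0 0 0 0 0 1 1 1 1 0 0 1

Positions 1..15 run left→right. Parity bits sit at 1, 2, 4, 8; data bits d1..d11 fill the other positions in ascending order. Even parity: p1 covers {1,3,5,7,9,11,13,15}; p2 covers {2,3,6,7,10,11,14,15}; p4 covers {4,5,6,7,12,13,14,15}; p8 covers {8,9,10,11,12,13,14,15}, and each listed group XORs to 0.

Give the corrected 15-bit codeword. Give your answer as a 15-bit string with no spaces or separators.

s1 (pos 1,3,5,7,9,11,13,15): 1⊕0⊕0⊕0⊕1⊕1⊕0⊕1 = 0
s2 (pos 2,3,6,7,10,11,14,15): 1⊕0⊕0⊕0⊕1⊕1⊕0⊕1 = 0
s4 (pos 4,5,6,7,12,13,14,15): 0⊕0⊕0⊕0⊕1⊕0⊕0⊕1 = 0
s8 (pos 8,9,10,11,12,13,14,15): 0⊕1⊕1⊕1⊕1⊕0⊕0⊕1 = 1
Syndrome s8…s1 = 1000 → error at position 8.
Flip position 8: 110000001111001 → 110000011111001

110000011111001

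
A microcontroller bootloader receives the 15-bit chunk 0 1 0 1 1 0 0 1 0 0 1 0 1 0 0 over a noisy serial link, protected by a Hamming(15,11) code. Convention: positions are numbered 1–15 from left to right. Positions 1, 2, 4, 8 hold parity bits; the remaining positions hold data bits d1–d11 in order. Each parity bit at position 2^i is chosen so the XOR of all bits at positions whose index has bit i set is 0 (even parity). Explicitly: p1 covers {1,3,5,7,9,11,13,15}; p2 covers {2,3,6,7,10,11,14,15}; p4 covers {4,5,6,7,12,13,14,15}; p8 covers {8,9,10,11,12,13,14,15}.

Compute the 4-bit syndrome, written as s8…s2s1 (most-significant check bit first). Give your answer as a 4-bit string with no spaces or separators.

1101

s1 (pos 1,3,5,7,9,11,13,15): 0⊕0⊕1⊕0⊕0⊕1⊕1⊕0 = 1
s2 (pos 2,3,6,7,10,11,14,15): 1⊕0⊕0⊕0⊕0⊕1⊕0⊕0 = 0
s4 (pos 4,5,6,7,12,13,14,15): 1⊕1⊕0⊕0⊕0⊕1⊕0⊕0 = 1
s8 (pos 8,9,10,11,12,13,14,15): 1⊕0⊕0⊕1⊕0⊕1⊕0⊕0 = 1
Syndrome s8…s1 = 1101 → error at position 13.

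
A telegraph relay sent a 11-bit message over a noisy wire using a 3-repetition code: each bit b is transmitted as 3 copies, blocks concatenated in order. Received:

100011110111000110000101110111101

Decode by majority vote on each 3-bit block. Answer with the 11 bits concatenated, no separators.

01110101111

Block 1 (100): 1 one → 0
Block 2 (011): 2 ones → 1
Block 3 (110): 2 ones → 1
Block 4 (111): 3 ones → 1
Block 5 (000): 0 ones → 0
Block 6 (110): 2 ones → 1
Block 7 (000): 0 ones → 0
Block 8 (101): 2 ones → 1
Block 9 (110): 2 ones → 1
Block 10 (111): 3 ones → 1
Block 11 (101): 2 ones → 1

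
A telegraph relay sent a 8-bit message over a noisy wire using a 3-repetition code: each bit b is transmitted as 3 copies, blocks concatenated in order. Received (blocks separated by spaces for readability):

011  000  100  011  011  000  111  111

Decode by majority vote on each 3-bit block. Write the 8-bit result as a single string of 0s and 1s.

Block 1 (011): 2 ones → 1
Block 2 (000): 0 ones → 0
Block 3 (100): 1 one → 0
Block 4 (011): 2 ones → 1
Block 5 (011): 2 ones → 1
Block 6 (000): 0 ones → 0
Block 7 (111): 3 ones → 1
Block 8 (111): 3 ones → 1

10011011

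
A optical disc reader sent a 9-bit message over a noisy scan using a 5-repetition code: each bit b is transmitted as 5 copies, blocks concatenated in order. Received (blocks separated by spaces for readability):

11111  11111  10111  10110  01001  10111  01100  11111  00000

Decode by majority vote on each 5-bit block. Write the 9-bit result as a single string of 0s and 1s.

Block 1 (11111): 5 ones → 1
Block 2 (11111): 5 ones → 1
Block 3 (10111): 4 ones → 1
Block 4 (10110): 3 ones → 1
Block 5 (01001): 2 ones → 0
Block 6 (10111): 4 ones → 1
Block 7 (01100): 2 ones → 0
Block 8 (11111): 5 ones → 1
Block 9 (00000): 0 ones → 0

111101010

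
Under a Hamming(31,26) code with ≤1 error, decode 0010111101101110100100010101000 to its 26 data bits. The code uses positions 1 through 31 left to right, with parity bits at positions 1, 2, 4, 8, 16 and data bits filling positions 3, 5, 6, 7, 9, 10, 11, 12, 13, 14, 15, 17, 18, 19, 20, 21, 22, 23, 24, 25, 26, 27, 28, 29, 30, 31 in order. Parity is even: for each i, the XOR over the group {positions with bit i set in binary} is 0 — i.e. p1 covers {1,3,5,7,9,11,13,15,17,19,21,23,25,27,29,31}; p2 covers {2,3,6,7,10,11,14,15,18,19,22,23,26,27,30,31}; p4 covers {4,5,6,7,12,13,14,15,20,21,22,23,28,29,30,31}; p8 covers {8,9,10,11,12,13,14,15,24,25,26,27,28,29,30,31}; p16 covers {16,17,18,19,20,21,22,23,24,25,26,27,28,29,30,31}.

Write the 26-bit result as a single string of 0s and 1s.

s1 (pos 1,3,5,7,9,11,13,15,17,19,21,23,25,27,29,31): 0⊕1⊕1⊕1⊕0⊕1⊕1⊕1⊕1⊕0⊕0⊕0⊕0⊕0⊕0⊕0 = 1
s2 (pos 2,3,6,7,10,11,14,15,18,19,22,23,26,27,30,31): 0⊕1⊕1⊕1⊕1⊕1⊕1⊕1⊕0⊕0⊕0⊕0⊕1⊕0⊕0⊕0 = 0
s4 (pos 4,5,6,7,12,13,14,15,20,21,22,23,28,29,30,31): 0⊕1⊕1⊕1⊕0⊕1⊕1⊕1⊕1⊕0⊕0⊕0⊕1⊕0⊕0⊕0 = 0
s8 (pos 8,9,10,11,12,13,14,15,24,25,26,27,28,29,30,31): 1⊕0⊕1⊕1⊕0⊕1⊕1⊕1⊕1⊕0⊕1⊕0⊕1⊕0⊕0⊕0 = 1
s16 (pos 16,17,18,19,20,21,22,23,24,25,26,27,28,29,30,31): 0⊕1⊕0⊕0⊕1⊕0⊕0⊕0⊕1⊕0⊕1⊕0⊕1⊕0⊕0⊕0 = 1
Syndrome s16…s1 = 11001 → error at position 25.
Flip position 25: 0010111101101110100100010101000 → 0010111101101110100100011101000
Read data bits from positions 3,5,6,7,9,10,11,12,13,14,15,17,18,19,20,21,22,23,24,25,26,27,28,29,30,31: 11110110111100100011101000

11110110111100100011101000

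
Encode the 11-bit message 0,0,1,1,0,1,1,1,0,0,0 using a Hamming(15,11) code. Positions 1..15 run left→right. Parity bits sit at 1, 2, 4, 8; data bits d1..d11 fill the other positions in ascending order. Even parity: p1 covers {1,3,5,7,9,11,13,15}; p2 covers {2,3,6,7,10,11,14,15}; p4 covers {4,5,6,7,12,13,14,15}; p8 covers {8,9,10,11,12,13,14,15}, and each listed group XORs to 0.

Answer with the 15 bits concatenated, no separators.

000101110111000

Place data at non-parity positions: p1 p2 0 p4 0 1 1 p8 0 1 1 1 0 0 0
p1 (pos 1,3,5,7,9,11,13,15): XOR of data positions = 0⊕0⊕1⊕0⊕1⊕0⊕0 = 0
p2 (pos 2,3,6,7,10,11,14,15): XOR of data positions = 0⊕1⊕1⊕1⊕1⊕0⊕0 = 0
p4 (pos 4,5,6,7,12,13,14,15): XOR of data positions = 0⊕1⊕1⊕1⊕0⊕0⊕0 = 1
p8 (pos 8,9,10,11,12,13,14,15): XOR of data positions = 0⊕1⊕1⊕1⊕0⊕0⊕0 = 1
Codeword: 000101110111000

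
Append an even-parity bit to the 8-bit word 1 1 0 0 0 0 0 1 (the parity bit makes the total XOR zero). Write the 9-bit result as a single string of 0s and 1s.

110000011

XOR of the 8 data bits: 1⊕1⊕0⊕0⊕0⊕0⊕0⊕1 = 1
Parity bit = 1 (so all 9 bits XOR to 0).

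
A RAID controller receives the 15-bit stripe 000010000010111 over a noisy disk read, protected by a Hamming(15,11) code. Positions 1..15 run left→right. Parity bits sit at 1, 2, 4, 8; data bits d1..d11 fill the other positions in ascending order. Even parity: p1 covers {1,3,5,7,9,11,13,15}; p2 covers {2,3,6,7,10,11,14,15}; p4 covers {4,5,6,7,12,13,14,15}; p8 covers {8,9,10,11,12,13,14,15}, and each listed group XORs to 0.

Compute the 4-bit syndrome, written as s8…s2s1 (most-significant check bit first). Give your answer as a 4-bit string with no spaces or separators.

0010

s1 (pos 1,3,5,7,9,11,13,15): 0⊕0⊕1⊕0⊕0⊕1⊕1⊕1 = 0
s2 (pos 2,3,6,7,10,11,14,15): 0⊕0⊕0⊕0⊕0⊕1⊕1⊕1 = 1
s4 (pos 4,5,6,7,12,13,14,15): 0⊕1⊕0⊕0⊕0⊕1⊕1⊕1 = 0
s8 (pos 8,9,10,11,12,13,14,15): 0⊕0⊕0⊕1⊕0⊕1⊕1⊕1 = 0
Syndrome s8…s1 = 0010 → error at position 2.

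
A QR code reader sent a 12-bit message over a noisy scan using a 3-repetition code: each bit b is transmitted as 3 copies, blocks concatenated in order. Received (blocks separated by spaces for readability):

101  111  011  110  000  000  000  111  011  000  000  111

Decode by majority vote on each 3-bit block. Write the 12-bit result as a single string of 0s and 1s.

111100011001

Block 1 (101): 2 ones → 1
Block 2 (111): 3 ones → 1
Block 3 (011): 2 ones → 1
Block 4 (110): 2 ones → 1
Block 5 (000): 0 ones → 0
Block 6 (000): 0 ones → 0
Block 7 (000): 0 ones → 0
Block 8 (111): 3 ones → 1
Block 9 (011): 2 ones → 1
Block 10 (000): 0 ones → 0
Block 11 (000): 0 ones → 0
Block 12 (111): 3 ones → 1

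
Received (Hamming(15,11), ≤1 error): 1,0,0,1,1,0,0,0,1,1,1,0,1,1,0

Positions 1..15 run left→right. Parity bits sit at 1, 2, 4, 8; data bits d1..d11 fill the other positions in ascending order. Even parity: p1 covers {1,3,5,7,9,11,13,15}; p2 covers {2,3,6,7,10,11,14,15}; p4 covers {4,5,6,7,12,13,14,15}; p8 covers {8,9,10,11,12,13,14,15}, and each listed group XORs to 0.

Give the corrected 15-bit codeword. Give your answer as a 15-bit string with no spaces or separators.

s1 (pos 1,3,5,7,9,11,13,15): 1⊕0⊕1⊕0⊕1⊕1⊕1⊕0 = 1
s2 (pos 2,3,6,7,10,11,14,15): 0⊕0⊕0⊕0⊕1⊕1⊕1⊕0 = 1
s4 (pos 4,5,6,7,12,13,14,15): 1⊕1⊕0⊕0⊕0⊕1⊕1⊕0 = 0
s8 (pos 8,9,10,11,12,13,14,15): 0⊕1⊕1⊕1⊕0⊕1⊕1⊕0 = 1
Syndrome s8…s1 = 1011 → error at position 11.
Flip position 11: 100110001110110 → 100110001100110

100110001100110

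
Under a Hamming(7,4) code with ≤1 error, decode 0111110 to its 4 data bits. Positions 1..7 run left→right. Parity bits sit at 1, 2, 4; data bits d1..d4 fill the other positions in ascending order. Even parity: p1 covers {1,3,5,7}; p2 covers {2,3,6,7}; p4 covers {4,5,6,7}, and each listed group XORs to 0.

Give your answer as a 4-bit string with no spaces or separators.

s1 (pos 1,3,5,7): 0⊕1⊕1⊕0 = 0
s2 (pos 2,3,6,7): 1⊕1⊕1⊕0 = 1
s4 (pos 4,5,6,7): 1⊕1⊕1⊕0 = 1
Syndrome s4…s1 = 110 → error at position 6.
Flip position 6: 0111110 → 0111100
Read data bits from positions 3,5,6,7: 1100

1100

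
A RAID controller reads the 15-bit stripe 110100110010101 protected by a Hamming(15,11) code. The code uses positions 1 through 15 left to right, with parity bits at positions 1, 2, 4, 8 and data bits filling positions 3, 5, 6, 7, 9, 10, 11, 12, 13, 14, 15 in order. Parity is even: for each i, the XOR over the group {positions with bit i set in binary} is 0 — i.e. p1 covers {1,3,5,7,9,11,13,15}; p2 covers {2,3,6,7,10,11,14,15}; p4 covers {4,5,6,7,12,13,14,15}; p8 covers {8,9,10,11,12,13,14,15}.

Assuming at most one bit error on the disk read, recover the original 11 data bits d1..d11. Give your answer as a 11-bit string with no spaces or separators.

00010010101

s1 (pos 1,3,5,7,9,11,13,15): 1⊕0⊕0⊕1⊕0⊕1⊕1⊕1 = 1
s2 (pos 2,3,6,7,10,11,14,15): 1⊕0⊕0⊕1⊕0⊕1⊕0⊕1 = 0
s4 (pos 4,5,6,7,12,13,14,15): 1⊕0⊕0⊕1⊕0⊕1⊕0⊕1 = 0
s8 (pos 8,9,10,11,12,13,14,15): 1⊕0⊕0⊕1⊕0⊕1⊕0⊕1 = 0
Syndrome s8…s1 = 0001 → error at position 1.
Flip position 1: 110100110010101 → 010100110010101
Read data bits from positions 3,5,6,7,9,10,11,12,13,14,15: 00010010101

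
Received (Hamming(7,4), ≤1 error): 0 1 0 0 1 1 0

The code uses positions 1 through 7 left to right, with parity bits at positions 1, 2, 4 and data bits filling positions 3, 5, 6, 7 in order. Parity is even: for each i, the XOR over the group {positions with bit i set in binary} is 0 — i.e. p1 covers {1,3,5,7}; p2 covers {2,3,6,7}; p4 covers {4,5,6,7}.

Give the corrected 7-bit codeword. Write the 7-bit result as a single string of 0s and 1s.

s1 (pos 1,3,5,7): 0⊕0⊕1⊕0 = 1
s2 (pos 2,3,6,7): 1⊕0⊕1⊕0 = 0
s4 (pos 4,5,6,7): 0⊕1⊕1⊕0 = 0
Syndrome s4…s1 = 001 → error at position 1.
Flip position 1: 0100110 → 1100110

1100110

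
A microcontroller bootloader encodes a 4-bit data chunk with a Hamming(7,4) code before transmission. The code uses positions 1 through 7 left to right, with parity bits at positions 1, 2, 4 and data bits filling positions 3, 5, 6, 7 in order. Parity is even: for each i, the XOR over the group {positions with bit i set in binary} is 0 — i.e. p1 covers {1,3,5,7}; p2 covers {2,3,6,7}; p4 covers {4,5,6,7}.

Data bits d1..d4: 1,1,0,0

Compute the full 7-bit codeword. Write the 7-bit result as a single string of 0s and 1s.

0111100

Place data at non-parity positions: p1 p2 1 p4 1 0 0
p1 (pos 1,3,5,7): XOR of data positions = 1⊕1⊕0 = 0
p2 (pos 2,3,6,7): XOR of data positions = 1⊕0⊕0 = 1
p4 (pos 4,5,6,7): XOR of data positions = 1⊕0⊕0 = 1
Codeword: 0111100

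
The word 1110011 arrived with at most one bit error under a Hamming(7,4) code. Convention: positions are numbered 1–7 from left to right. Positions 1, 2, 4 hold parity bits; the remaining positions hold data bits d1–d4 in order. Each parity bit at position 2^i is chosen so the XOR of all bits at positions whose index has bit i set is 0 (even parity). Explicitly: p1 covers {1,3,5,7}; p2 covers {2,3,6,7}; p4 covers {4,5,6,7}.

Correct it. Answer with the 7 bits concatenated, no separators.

0110011

s1 (pos 1,3,5,7): 1⊕1⊕0⊕1 = 1
s2 (pos 2,3,6,7): 1⊕1⊕1⊕1 = 0
s4 (pos 4,5,6,7): 0⊕0⊕1⊕1 = 0
Syndrome s4…s1 = 001 → error at position 1.
Flip position 1: 1110011 → 0110011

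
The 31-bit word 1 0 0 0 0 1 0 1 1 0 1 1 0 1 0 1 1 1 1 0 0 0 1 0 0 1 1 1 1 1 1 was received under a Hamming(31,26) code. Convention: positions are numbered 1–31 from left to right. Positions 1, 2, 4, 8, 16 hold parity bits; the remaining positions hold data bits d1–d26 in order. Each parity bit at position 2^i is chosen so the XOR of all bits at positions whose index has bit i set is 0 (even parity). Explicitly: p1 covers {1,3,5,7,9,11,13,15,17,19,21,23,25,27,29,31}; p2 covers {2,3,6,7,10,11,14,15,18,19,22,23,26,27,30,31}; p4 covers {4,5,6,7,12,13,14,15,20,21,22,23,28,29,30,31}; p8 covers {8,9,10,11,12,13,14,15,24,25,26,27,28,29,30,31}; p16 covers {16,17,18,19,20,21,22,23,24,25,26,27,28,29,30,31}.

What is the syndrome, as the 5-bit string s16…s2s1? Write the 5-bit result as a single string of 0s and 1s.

s1 (pos 1,3,5,7,9,11,13,15,17,19,21,23,25,27,29,31): 1⊕0⊕0⊕0⊕1⊕1⊕0⊕0⊕1⊕1⊕0⊕1⊕0⊕1⊕1⊕1 = 1
s2 (pos 2,3,6,7,10,11,14,15,18,19,22,23,26,27,30,31): 0⊕0⊕1⊕0⊕0⊕1⊕1⊕0⊕1⊕1⊕0⊕1⊕1⊕1⊕1⊕1 = 0
s4 (pos 4,5,6,7,12,13,14,15,20,21,22,23,28,29,30,31): 0⊕0⊕1⊕0⊕1⊕0⊕1⊕0⊕0⊕0⊕0⊕1⊕1⊕1⊕1⊕1 = 0
s8 (pos 8,9,10,11,12,13,14,15,24,25,26,27,28,29,30,31): 1⊕1⊕0⊕1⊕1⊕0⊕1⊕0⊕0⊕0⊕1⊕1⊕1⊕1⊕1⊕1 = 1
s16 (pos 16,17,18,19,20,21,22,23,24,25,26,27,28,29,30,31): 1⊕1⊕1⊕1⊕0⊕0⊕0⊕1⊕0⊕0⊕1⊕1⊕1⊕1⊕1⊕1 = 1
Syndrome s16…s1 = 11001 → error at position 25.

11001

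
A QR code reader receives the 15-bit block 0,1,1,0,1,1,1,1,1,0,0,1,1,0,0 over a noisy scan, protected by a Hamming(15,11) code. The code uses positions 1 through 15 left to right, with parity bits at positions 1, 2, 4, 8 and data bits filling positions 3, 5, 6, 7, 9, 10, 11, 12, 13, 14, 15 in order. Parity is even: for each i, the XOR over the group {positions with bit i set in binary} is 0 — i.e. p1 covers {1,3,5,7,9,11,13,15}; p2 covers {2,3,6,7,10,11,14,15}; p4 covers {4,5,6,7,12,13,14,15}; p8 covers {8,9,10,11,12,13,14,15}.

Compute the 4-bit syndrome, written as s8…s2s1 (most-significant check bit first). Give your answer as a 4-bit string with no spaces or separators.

s1 (pos 1,3,5,7,9,11,13,15): 0⊕1⊕1⊕1⊕1⊕0⊕1⊕0 = 1
s2 (pos 2,3,6,7,10,11,14,15): 1⊕1⊕1⊕1⊕0⊕0⊕0⊕0 = 0
s4 (pos 4,5,6,7,12,13,14,15): 0⊕1⊕1⊕1⊕1⊕1⊕0⊕0 = 1
s8 (pos 8,9,10,11,12,13,14,15): 1⊕1⊕0⊕0⊕1⊕1⊕0⊕0 = 0
Syndrome s8…s1 = 0101 → error at position 5.

0101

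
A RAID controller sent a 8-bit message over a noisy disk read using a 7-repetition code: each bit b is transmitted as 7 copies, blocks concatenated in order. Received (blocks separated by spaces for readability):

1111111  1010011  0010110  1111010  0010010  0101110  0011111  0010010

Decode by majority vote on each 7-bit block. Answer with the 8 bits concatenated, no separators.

11010110

Block 1 (1111111): 7 ones → 1
Block 2 (1010011): 4 ones → 1
Block 3 (0010110): 3 ones → 0
Block 4 (1111010): 5 ones → 1
Block 5 (0010010): 2 ones → 0
Block 6 (0101110): 4 ones → 1
Block 7 (0011111): 5 ones → 1
Block 8 (0010010): 2 ones → 0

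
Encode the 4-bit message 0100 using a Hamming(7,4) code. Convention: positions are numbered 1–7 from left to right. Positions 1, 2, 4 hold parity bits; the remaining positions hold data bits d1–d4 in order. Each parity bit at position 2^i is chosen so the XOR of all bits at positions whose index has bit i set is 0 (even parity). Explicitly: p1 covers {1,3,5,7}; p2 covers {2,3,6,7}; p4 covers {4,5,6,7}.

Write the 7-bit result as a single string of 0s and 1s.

1001100

Place data at non-parity positions: p1 p2 0 p4 1 0 0
p1 (pos 1,3,5,7): XOR of data positions = 0⊕1⊕0 = 1
p2 (pos 2,3,6,7): XOR of data positions = 0⊕0⊕0 = 0
p4 (pos 4,5,6,7): XOR of data positions = 1⊕0⊕0 = 1
Codeword: 1001100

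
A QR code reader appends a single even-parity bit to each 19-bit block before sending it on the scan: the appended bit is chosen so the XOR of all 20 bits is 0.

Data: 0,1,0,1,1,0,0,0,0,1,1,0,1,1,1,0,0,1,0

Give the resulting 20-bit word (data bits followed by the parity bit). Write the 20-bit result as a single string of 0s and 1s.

XOR of the 19 data bits: 0⊕1⊕0⊕1⊕1⊕0⊕0⊕0⊕0⊕1⊕1⊕0⊕1⊕1⊕1⊕0⊕0⊕1⊕0 = 1
Parity bit = 1 (so all 20 bits XOR to 0).

01011000011011100101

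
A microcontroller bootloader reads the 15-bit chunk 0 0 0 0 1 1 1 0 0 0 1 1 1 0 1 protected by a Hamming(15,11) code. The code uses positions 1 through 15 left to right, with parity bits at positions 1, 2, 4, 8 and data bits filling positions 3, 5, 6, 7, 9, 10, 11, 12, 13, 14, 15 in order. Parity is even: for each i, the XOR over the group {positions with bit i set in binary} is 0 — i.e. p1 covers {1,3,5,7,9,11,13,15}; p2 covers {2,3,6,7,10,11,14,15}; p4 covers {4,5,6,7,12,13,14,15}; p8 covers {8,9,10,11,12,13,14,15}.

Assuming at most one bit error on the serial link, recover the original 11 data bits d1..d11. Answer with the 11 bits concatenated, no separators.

s1 (pos 1,3,5,7,9,11,13,15): 0⊕0⊕1⊕1⊕0⊕1⊕1⊕1 = 1
s2 (pos 2,3,6,7,10,11,14,15): 0⊕0⊕1⊕1⊕0⊕1⊕0⊕1 = 0
s4 (pos 4,5,6,7,12,13,14,15): 0⊕1⊕1⊕1⊕1⊕1⊕0⊕1 = 0
s8 (pos 8,9,10,11,12,13,14,15): 0⊕0⊕0⊕1⊕1⊕1⊕0⊕1 = 0
Syndrome s8…s1 = 0001 → error at position 1.
Flip position 1: 000011100011101 → 100011100011101
Read data bits from positions 3,5,6,7,9,10,11,12,13,14,15: 01110011101

01110011101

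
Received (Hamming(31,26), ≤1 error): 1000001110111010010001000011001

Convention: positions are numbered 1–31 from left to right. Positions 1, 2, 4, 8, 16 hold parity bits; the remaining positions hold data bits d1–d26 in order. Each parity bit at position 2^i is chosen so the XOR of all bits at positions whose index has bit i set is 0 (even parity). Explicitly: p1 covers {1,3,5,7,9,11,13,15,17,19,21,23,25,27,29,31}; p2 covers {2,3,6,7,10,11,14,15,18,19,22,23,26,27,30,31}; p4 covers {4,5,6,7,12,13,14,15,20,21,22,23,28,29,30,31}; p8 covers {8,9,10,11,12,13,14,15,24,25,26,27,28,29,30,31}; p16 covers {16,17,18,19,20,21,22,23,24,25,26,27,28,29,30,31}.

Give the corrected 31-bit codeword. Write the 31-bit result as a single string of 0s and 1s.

1000001110111010010001000011011

s1 (pos 1,3,5,7,9,11,13,15,17,19,21,23,25,27,29,31): 1⊕0⊕0⊕1⊕1⊕1⊕1⊕1⊕0⊕0⊕0⊕0⊕0⊕1⊕0⊕1 = 0
s2 (pos 2,3,6,7,10,11,14,15,18,19,22,23,26,27,30,31): 0⊕0⊕0⊕1⊕0⊕1⊕0⊕1⊕1⊕0⊕1⊕0⊕0⊕1⊕0⊕1 = 1
s4 (pos 4,5,6,7,12,13,14,15,20,21,22,23,28,29,30,31): 0⊕0⊕0⊕1⊕1⊕1⊕0⊕1⊕0⊕0⊕1⊕0⊕1⊕0⊕0⊕1 = 1
s8 (pos 8,9,10,11,12,13,14,15,24,25,26,27,28,29,30,31): 1⊕1⊕0⊕1⊕1⊕1⊕0⊕1⊕0⊕0⊕0⊕1⊕1⊕0⊕0⊕1 = 1
s16 (pos 16,17,18,19,20,21,22,23,24,25,26,27,28,29,30,31): 0⊕0⊕1⊕0⊕0⊕0⊕1⊕0⊕0⊕0⊕0⊕1⊕1⊕0⊕0⊕1 = 1
Syndrome s16…s1 = 11110 → error at position 30.
Flip position 30: 1000001110111010010001000011001 → 1000001110111010010001000011011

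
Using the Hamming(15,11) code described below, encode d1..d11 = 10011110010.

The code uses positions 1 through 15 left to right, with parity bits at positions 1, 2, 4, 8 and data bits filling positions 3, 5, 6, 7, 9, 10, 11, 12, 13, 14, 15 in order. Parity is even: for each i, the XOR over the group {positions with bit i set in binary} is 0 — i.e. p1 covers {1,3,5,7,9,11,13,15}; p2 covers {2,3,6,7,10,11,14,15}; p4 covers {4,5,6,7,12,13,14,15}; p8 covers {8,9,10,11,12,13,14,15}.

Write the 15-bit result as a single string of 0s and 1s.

Place data at non-parity positions: p1 p2 1 p4 0 0 1 p8 1 1 1 0 0 1 0
p1 (pos 1,3,5,7,9,11,13,15): XOR of data positions = 1⊕0⊕1⊕1⊕1⊕0⊕0 = 0
p2 (pos 2,3,6,7,10,11,14,15): XOR of data positions = 1⊕0⊕1⊕1⊕1⊕1⊕0 = 1
p4 (pos 4,5,6,7,12,13,14,15): XOR of data positions = 0⊕0⊕1⊕0⊕0⊕1⊕0 = 0
p8 (pos 8,9,10,11,12,13,14,15): XOR of data positions = 1⊕1⊕1⊕0⊕0⊕1⊕0 = 0
Codeword: 011000101110010

011000101110010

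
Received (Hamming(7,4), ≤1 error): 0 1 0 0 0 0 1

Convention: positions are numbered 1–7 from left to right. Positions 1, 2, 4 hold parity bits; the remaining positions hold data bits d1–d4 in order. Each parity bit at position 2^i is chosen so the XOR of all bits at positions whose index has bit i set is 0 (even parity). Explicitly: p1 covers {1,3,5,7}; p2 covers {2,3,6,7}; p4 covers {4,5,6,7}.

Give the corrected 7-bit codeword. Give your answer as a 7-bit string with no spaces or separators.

0100101

s1 (pos 1,3,5,7): 0⊕0⊕0⊕1 = 1
s2 (pos 2,3,6,7): 1⊕0⊕0⊕1 = 0
s4 (pos 4,5,6,7): 0⊕0⊕0⊕1 = 1
Syndrome s4…s1 = 101 → error at position 5.
Flip position 5: 0100001 → 0100101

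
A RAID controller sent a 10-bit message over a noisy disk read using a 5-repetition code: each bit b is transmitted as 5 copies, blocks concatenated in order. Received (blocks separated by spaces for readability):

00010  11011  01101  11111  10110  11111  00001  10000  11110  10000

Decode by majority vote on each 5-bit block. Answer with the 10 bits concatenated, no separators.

0111110010

Block 1 (00010): 1 one → 0
Block 2 (11011): 4 ones → 1
Block 3 (01101): 3 ones → 1
Block 4 (11111): 5 ones → 1
Block 5 (10110): 3 ones → 1
Block 6 (11111): 5 ones → 1
Block 7 (00001): 1 one → 0
Block 8 (10000): 1 one → 0
Block 9 (11110): 4 ones → 1
Block 10 (10000): 1 one → 0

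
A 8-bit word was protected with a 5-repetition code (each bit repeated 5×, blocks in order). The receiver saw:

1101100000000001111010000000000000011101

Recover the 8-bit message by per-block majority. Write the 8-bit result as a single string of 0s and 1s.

10010001

Block 1 (11011): 4 ones → 1
Block 2 (00000): 0 ones → 0
Block 3 (00000): 0 ones → 0
Block 4 (11110): 4 ones → 1
Block 5 (10000): 1 one → 0
Block 6 (00000): 0 ones → 0
Block 7 (00000): 0 ones → 0
Block 8 (11101): 4 ones → 1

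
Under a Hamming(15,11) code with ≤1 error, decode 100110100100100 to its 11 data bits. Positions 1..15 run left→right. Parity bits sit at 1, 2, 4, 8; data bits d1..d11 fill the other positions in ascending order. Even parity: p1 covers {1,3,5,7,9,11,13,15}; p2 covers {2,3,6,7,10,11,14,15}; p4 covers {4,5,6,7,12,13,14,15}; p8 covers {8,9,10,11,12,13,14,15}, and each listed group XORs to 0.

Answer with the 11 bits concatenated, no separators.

01010100100

s1 (pos 1,3,5,7,9,11,13,15): 1⊕0⊕1⊕1⊕0⊕0⊕1⊕0 = 0
s2 (pos 2,3,6,7,10,11,14,15): 0⊕0⊕0⊕1⊕1⊕0⊕0⊕0 = 0
s4 (pos 4,5,6,7,12,13,14,15): 1⊕1⊕0⊕1⊕0⊕1⊕0⊕0 = 0
s8 (pos 8,9,10,11,12,13,14,15): 0⊕0⊕1⊕0⊕0⊕1⊕0⊕0 = 0
Syndrome s8…s1 = 0000 → no error.
Read data bits from positions 3,5,6,7,9,10,11,12,13,14,15: 01010100100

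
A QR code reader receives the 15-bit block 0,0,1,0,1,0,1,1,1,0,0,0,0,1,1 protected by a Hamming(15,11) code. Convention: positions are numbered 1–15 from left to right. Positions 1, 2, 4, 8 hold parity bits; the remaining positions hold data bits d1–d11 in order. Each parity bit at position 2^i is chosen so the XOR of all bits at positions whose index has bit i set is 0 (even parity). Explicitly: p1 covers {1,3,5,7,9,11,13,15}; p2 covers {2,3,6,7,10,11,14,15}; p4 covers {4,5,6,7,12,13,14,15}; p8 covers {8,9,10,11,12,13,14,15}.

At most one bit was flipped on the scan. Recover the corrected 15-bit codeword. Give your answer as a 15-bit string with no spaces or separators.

s1 (pos 1,3,5,7,9,11,13,15): 0⊕1⊕1⊕1⊕1⊕0⊕0⊕1 = 1
s2 (pos 2,3,6,7,10,11,14,15): 0⊕1⊕0⊕1⊕0⊕0⊕1⊕1 = 0
s4 (pos 4,5,6,7,12,13,14,15): 0⊕1⊕0⊕1⊕0⊕0⊕1⊕1 = 0
s8 (pos 8,9,10,11,12,13,14,15): 1⊕1⊕0⊕0⊕0⊕0⊕1⊕1 = 0
Syndrome s8…s1 = 0001 → error at position 1.
Flip position 1: 001010111000011 → 101010111000011

101010111000011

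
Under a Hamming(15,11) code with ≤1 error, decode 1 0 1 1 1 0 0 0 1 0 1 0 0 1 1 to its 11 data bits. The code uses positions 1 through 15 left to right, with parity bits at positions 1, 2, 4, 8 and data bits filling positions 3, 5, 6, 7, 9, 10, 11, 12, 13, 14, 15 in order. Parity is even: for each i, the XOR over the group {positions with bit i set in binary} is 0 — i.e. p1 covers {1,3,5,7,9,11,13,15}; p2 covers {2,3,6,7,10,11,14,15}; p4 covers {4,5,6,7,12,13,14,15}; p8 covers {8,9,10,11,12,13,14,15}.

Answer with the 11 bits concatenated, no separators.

s1 (pos 1,3,5,7,9,11,13,15): 1⊕1⊕1⊕0⊕1⊕1⊕0⊕1 = 0
s2 (pos 2,3,6,7,10,11,14,15): 0⊕1⊕0⊕0⊕0⊕1⊕1⊕1 = 0
s4 (pos 4,5,6,7,12,13,14,15): 1⊕1⊕0⊕0⊕0⊕0⊕1⊕1 = 0
s8 (pos 8,9,10,11,12,13,14,15): 0⊕1⊕0⊕1⊕0⊕0⊕1⊕1 = 0
Syndrome s8…s1 = 0000 → no error.
Read data bits from positions 3,5,6,7,9,10,11,12,13,14,15: 11001010011

11001010011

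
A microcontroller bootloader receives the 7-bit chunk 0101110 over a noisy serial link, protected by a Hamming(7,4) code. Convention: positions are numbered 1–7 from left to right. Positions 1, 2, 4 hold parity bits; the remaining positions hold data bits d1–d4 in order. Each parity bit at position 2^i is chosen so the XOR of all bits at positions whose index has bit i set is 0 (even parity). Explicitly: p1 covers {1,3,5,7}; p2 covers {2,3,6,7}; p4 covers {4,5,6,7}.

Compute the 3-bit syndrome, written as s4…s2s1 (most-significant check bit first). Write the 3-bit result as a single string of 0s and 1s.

101

s1 (pos 1,3,5,7): 0⊕0⊕1⊕0 = 1
s2 (pos 2,3,6,7): 1⊕0⊕1⊕0 = 0
s4 (pos 4,5,6,7): 1⊕1⊕1⊕0 = 1
Syndrome s4…s1 = 101 → error at position 5.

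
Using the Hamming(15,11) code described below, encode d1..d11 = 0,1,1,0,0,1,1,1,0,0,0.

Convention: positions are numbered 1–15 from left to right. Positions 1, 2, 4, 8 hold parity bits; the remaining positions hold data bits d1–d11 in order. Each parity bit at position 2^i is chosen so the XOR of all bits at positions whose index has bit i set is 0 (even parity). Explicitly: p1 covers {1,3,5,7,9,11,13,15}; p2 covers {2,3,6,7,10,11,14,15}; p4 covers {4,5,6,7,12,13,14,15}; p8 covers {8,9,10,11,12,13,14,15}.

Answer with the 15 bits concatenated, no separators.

Place data at non-parity positions: p1 p2 0 p4 1 1 0 p8 0 1 1 1 0 0 0
p1 (pos 1,3,5,7,9,11,13,15): XOR of data positions = 0⊕1⊕0⊕0⊕1⊕0⊕0 = 0
p2 (pos 2,3,6,7,10,11,14,15): XOR of data positions = 0⊕1⊕0⊕1⊕1⊕0⊕0 = 1
p4 (pos 4,5,6,7,12,13,14,15): XOR of data positions = 1⊕1⊕0⊕1⊕0⊕0⊕0 = 1
p8 (pos 8,9,10,11,12,13,14,15): XOR of data positions = 0⊕1⊕1⊕1⊕0⊕0⊕0 = 1
Codeword: 010111010111000

010111010111000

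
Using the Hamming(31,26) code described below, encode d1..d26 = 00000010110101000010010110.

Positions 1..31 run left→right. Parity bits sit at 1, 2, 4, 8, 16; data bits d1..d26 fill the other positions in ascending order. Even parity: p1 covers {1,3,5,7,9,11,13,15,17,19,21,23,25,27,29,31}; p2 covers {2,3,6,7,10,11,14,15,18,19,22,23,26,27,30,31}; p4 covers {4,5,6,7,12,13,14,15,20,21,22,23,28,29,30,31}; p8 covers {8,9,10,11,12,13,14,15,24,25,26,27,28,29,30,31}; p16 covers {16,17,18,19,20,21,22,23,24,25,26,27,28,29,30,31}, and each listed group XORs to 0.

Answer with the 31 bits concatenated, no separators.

0100000100101100101000010010110

Place data at non-parity positions: p1 p2 0 p4 0 0 0 p8 0 0 1 0 1 1 0 p16 1 0 1 0 0 0 0 1 0 0 1 0 1 1 0
p1 (pos 1,3,5,7,9,11,13,15,17,19,21,23,25,27,29,31): XOR of data positions = 0⊕0⊕0⊕0⊕1⊕1⊕0⊕1⊕1⊕0⊕0⊕0⊕1⊕1⊕0 = 0
p2 (pos 2,3,6,7,10,11,14,15,18,19,22,23,26,27,30,31): XOR of data positions = 0⊕0⊕0⊕0⊕1⊕1⊕0⊕0⊕1⊕0⊕0⊕0⊕1⊕1⊕0 = 1
p4 (pos 4,5,6,7,12,13,14,15,20,21,22,23,28,29,30,31): XOR of data positions = 0⊕0⊕0⊕0⊕1⊕1⊕0⊕0⊕0⊕0⊕0⊕0⊕1⊕1⊕0 = 0
p8 (pos 8,9,10,11,12,13,14,15,24,25,26,27,28,29,30,31): XOR of data positions = 0⊕0⊕1⊕0⊕1⊕1⊕0⊕1⊕0⊕0⊕1⊕0⊕1⊕1⊕0 = 1
p16 (pos 16,17,18,19,20,21,22,23,24,25,26,27,28,29,30,31): XOR of data positions = 1⊕0⊕1⊕0⊕0⊕0⊕0⊕1⊕0⊕0⊕1⊕0⊕1⊕1⊕0 = 0
Codeword: 0100000100101100101000010010110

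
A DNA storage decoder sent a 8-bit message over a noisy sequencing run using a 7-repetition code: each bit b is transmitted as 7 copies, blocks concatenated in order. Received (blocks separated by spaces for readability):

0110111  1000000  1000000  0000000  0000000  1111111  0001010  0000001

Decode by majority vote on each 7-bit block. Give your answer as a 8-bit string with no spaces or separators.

Block 1 (0110111): 5 ones → 1
Block 2 (1000000): 1 one → 0
Block 3 (1000000): 1 one → 0
Block 4 (0000000): 0 ones → 0
Block 5 (0000000): 0 ones → 0
Block 6 (1111111): 7 ones → 1
Block 7 (0001010): 2 ones → 0
Block 8 (0000001): 1 one → 0

10000100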